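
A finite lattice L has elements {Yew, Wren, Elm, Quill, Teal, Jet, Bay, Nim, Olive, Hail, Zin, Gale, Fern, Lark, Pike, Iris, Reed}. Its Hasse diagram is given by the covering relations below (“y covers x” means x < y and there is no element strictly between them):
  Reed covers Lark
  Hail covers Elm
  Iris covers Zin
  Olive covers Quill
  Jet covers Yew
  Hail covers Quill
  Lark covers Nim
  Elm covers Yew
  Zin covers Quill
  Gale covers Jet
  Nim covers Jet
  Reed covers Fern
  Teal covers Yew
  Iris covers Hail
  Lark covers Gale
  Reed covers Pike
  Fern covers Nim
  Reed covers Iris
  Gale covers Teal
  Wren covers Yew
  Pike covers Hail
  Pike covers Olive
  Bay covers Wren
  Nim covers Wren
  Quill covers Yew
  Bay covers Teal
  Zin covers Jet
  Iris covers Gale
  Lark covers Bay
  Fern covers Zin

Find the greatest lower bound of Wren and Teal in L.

Common lower bounds of {Wren, Teal}: Yew.
The greatest among these is Yew.

Yew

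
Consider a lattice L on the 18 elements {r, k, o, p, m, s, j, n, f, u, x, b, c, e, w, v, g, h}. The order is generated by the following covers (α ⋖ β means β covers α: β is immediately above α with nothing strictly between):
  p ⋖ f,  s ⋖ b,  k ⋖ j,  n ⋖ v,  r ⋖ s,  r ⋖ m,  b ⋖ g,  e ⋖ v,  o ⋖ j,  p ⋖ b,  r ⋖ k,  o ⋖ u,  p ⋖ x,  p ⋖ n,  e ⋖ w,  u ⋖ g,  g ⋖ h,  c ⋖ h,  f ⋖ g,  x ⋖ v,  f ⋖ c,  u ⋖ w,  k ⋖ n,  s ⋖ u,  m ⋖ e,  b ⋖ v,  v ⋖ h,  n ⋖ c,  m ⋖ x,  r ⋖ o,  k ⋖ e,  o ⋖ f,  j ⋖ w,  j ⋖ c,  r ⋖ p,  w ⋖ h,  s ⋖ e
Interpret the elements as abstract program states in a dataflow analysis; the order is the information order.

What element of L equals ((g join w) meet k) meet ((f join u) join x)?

k

g ∨ w = h
h ∧ k = k
f ∨ u = g
g ∨ x = h
k ∧ h = k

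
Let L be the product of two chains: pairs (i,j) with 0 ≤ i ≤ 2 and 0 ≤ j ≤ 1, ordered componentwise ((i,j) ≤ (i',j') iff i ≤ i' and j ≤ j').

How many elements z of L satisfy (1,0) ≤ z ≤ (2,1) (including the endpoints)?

The interval [(1,0), (2,1)] = {(1,0), (1,1), (2,0), (2,1)}, which has 4 elements.

4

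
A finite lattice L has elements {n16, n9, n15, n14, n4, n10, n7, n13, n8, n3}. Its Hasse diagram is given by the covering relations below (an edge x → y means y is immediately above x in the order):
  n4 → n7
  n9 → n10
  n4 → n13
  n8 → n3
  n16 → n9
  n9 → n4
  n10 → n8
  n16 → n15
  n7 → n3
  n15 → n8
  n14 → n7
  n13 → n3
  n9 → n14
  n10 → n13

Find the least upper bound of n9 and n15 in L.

Common upper bounds of {n9, n15}: n3, n8.
The least among these is n8.

n8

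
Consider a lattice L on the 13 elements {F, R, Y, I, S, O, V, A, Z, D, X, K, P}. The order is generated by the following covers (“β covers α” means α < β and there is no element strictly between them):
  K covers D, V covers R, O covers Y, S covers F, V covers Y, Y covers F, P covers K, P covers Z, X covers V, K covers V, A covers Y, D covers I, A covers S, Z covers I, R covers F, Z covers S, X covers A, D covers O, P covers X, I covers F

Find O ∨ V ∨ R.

Common upper bounds of {O, V, R}: K, P.
The least among these is K.

K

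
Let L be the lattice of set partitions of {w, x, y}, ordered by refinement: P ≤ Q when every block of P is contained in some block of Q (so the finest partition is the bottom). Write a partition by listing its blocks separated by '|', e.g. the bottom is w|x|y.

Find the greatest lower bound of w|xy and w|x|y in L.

w|x|y

Common lower bounds of {w|xy, w|x|y}: w|x|y.
The greatest among these is w|x|y.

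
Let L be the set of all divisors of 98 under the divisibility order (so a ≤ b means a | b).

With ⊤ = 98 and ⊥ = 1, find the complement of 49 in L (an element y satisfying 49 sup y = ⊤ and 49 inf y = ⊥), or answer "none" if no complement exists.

Need y with 49 ∨ y = 98 and 49 ∧ y = 1.
Checking each element gives: 2.

2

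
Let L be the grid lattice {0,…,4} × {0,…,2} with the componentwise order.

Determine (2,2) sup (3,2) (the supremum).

In a product of chains, the join is componentwise max, giving (3,2).

(3,2)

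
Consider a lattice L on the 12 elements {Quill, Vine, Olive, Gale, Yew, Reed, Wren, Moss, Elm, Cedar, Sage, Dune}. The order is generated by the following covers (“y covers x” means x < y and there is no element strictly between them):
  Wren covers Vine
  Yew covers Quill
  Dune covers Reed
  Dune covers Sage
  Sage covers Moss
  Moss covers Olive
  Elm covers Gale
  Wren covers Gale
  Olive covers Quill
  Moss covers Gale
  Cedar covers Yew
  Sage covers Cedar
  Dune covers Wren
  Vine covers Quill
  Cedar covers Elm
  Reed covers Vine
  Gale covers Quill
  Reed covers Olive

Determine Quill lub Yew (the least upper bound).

Common upper bounds of {Quill, Yew}: Cedar, Dune, Sage, Yew.
The least among these is Yew.

Yew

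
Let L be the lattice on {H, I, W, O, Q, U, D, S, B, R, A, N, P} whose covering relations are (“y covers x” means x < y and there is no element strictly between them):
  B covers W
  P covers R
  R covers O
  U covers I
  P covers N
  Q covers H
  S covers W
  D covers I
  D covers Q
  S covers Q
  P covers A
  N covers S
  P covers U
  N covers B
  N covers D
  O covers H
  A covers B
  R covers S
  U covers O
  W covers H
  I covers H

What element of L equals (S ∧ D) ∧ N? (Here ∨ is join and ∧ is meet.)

S ∧ D = Q
Q ∧ N = Q

Q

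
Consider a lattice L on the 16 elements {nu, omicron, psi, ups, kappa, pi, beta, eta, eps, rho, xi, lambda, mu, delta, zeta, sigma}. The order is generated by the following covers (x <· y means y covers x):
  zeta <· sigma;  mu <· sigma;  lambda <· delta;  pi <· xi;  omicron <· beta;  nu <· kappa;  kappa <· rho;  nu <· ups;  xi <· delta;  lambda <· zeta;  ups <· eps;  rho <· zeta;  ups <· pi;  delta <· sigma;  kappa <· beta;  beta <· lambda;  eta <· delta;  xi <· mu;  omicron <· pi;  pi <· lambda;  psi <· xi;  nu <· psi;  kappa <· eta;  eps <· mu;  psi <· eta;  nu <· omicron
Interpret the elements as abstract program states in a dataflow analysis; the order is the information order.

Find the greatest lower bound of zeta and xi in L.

Common lower bounds of {zeta, xi}: nu, omicron, pi, ups.
The greatest among these is pi.

pi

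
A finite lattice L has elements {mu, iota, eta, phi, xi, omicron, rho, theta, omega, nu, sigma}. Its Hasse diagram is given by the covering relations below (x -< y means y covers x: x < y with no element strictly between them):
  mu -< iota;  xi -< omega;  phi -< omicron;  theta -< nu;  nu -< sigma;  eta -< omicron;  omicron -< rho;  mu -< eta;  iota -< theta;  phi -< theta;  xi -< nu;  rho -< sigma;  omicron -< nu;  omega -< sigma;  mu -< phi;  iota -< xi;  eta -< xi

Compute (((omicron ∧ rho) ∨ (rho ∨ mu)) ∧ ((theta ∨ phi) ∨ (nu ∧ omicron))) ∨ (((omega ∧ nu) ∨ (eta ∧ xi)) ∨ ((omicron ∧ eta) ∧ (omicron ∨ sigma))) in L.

nu

omicron ∧ rho = omicron
rho ∨ mu = rho
omicron ∨ rho = rho
theta ∨ phi = theta
nu ∧ omicron = omicron
theta ∨ omicron = nu
rho ∧ nu = omicron
omega ∧ nu = xi
eta ∧ xi = eta
xi ∨ eta = xi
omicron ∧ eta = eta
omicron ∨ sigma = sigma
eta ∧ sigma = eta
xi ∨ eta = xi
omicron ∨ xi = nu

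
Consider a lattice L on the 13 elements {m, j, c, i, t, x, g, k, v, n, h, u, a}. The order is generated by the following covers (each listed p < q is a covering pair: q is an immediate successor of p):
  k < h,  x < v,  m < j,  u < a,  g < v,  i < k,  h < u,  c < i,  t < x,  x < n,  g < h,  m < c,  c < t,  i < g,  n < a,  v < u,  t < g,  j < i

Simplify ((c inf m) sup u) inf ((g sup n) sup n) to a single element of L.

c ∧ m = m
m ∨ u = u
g ∨ n = a
a ∨ n = a
u ∧ a = u

u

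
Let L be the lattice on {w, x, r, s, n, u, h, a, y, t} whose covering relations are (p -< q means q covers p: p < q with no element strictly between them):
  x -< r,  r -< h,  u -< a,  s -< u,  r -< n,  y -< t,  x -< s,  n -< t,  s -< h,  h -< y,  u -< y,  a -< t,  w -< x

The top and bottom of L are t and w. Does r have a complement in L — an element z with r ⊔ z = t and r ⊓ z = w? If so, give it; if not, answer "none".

For every candidate z, either r ∨ z ≠ t or r ∧ z ≠ w; no complement exists.

none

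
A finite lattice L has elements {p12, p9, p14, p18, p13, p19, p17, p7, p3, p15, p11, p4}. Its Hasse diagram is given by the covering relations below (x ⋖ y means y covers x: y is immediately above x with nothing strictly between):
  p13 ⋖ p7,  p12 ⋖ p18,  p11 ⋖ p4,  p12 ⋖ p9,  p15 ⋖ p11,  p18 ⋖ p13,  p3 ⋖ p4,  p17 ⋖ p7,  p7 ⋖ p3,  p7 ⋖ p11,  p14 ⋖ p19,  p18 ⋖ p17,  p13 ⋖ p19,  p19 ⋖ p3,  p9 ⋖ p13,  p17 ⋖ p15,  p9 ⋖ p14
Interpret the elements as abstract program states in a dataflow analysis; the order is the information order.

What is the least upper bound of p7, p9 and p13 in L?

Common upper bounds of {p7, p9, p13}: p11, p3, p4, p7.
The least among these is p7.

p7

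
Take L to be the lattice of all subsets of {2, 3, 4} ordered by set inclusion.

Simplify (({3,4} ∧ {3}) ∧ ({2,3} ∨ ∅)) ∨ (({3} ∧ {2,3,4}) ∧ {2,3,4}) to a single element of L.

{3,4} ∧ {3} = {3}
{2,3} ∨ ∅ = {2,3}
{3} ∧ {2,3} = {3}
{3} ∧ {2,3,4} = {3}
{3} ∧ {2,3,4} = {3}
{3} ∨ {3} = {3}

{3}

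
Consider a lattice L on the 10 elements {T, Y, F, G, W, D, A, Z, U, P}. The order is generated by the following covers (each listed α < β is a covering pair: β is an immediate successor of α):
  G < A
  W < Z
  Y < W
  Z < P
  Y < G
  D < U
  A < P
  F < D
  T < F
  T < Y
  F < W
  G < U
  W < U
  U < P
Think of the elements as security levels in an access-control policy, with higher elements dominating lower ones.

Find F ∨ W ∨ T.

Common upper bounds of {F, W, T}: P, U, W, Z.
The least among these is W.

W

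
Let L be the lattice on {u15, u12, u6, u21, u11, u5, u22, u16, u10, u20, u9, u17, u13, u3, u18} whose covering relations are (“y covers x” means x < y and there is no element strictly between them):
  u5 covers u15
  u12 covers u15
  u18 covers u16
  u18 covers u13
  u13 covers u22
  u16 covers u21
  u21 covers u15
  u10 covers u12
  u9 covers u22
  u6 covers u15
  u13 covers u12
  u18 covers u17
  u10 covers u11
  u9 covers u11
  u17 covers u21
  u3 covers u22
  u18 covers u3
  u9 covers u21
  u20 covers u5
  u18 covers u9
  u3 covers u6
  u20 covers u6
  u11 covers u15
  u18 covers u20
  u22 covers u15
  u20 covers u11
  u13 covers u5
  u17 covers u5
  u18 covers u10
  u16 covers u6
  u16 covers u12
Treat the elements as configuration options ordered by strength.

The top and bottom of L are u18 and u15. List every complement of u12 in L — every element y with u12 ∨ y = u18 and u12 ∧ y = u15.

Need y with u12 ∨ y = u18 and u12 ∧ y = u15.
Checking each element gives: u17, u20, u3, u9.

u17, u20, u3, u9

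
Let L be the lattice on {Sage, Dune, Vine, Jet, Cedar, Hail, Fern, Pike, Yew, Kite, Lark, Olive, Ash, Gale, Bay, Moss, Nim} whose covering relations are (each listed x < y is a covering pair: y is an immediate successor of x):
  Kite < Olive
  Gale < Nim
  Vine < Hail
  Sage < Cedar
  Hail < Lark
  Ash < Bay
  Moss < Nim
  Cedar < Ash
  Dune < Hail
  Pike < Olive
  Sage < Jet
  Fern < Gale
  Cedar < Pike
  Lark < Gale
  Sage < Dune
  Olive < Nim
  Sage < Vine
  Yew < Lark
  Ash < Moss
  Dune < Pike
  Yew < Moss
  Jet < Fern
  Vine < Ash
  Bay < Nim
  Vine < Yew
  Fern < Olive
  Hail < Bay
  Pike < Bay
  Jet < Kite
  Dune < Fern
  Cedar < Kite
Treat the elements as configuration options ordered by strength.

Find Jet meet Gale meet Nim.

Common lower bounds of {Jet, Gale, Nim}: Jet, Sage.
The greatest among these is Jet.

Jet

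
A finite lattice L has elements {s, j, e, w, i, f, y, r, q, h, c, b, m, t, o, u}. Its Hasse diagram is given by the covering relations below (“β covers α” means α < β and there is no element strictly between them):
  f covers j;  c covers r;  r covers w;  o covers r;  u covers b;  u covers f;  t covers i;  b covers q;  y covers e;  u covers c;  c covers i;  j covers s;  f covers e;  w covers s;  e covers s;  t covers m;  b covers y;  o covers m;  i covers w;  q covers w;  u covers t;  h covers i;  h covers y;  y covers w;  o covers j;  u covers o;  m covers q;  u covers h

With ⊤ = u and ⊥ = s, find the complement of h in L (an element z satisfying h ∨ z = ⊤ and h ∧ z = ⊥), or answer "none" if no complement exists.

j

Need z with h ∨ z = u and h ∧ z = s.
Checking each element gives: j.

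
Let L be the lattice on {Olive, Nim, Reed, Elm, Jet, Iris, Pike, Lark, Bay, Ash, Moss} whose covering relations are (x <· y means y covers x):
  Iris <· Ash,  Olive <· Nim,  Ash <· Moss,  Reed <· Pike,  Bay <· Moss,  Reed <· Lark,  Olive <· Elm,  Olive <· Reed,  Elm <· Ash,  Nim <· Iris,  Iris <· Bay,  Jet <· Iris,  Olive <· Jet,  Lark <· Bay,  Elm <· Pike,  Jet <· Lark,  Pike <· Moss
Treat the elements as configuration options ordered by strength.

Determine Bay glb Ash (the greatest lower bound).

Iris

Common lower bounds of {Bay, Ash}: Iris, Jet, Nim, Olive.
The greatest among these is Iris.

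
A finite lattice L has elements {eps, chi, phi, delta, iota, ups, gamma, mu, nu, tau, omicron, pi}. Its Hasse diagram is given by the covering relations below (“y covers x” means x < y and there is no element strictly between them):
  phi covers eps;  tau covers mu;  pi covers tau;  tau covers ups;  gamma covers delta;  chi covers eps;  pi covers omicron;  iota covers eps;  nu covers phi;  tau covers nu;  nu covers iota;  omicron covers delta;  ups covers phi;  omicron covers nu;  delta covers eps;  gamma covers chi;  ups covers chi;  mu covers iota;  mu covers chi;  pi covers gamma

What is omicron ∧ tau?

Common lower bounds of {omicron, tau}: eps, iota, nu, phi.
The greatest among these is nu.

nu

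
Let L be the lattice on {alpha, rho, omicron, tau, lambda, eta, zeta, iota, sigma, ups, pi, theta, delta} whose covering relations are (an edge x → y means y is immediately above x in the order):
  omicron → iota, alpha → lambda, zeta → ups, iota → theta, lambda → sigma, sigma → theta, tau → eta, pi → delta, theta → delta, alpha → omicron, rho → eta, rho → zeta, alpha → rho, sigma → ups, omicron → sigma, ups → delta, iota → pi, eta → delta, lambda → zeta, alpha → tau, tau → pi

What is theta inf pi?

iota

Common lower bounds of {theta, pi}: alpha, iota, omicron.
The greatest among these is iota.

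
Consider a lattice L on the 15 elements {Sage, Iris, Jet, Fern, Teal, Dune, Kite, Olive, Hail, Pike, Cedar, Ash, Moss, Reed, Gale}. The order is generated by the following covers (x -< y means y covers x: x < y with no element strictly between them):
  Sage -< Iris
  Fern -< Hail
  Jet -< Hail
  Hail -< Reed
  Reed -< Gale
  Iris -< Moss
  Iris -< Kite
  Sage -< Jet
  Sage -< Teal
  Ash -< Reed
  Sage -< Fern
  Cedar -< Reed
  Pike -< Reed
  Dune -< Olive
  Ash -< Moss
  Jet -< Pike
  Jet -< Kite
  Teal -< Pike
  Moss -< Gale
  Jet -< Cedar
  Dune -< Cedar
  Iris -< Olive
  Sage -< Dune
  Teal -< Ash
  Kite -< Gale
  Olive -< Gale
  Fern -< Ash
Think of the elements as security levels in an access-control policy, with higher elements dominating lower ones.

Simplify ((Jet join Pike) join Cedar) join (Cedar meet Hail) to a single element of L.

Jet ∨ Pike = Pike
Pike ∨ Cedar = Reed
Cedar ∧ Hail = Jet
Reed ∨ Jet = Reed

Reed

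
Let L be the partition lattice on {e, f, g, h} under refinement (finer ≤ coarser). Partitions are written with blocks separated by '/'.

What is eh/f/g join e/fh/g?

The join of eh/f/g and e/fh/g merges any blocks that overlap across the partitions, giving efh/g.

efh/g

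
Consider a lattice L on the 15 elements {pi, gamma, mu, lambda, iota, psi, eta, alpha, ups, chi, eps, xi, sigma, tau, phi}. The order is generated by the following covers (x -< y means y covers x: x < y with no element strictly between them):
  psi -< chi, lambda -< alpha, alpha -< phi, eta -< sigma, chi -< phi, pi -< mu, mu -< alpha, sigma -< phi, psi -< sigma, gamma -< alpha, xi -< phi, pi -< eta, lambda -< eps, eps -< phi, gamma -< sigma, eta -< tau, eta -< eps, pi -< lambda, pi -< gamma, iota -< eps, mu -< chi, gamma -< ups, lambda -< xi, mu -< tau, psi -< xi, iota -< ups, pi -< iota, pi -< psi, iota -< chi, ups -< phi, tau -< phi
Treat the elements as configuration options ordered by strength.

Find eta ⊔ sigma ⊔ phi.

Common upper bounds of {eta, sigma, phi}: phi.
The least among these is phi.

phi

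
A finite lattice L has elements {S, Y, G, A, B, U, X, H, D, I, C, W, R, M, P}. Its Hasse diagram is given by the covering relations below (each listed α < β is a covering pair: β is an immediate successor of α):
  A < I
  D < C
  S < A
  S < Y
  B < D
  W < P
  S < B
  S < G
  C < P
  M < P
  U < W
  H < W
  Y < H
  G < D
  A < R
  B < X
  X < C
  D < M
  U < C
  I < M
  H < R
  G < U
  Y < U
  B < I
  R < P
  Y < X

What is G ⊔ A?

M

Common upper bounds of {G, A}: M, P.
The least among these is M.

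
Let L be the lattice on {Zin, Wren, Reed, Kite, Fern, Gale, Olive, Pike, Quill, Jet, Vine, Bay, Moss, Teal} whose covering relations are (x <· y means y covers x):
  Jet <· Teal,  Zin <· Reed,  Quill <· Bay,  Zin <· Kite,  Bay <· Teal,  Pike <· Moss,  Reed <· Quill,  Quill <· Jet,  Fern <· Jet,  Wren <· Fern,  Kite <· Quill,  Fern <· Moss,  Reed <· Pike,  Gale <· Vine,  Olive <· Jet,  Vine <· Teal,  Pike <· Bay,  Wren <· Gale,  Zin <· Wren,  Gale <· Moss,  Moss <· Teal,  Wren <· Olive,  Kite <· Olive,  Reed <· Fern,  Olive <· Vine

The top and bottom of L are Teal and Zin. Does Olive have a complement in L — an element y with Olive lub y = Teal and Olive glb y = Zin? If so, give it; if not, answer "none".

Need y with Olive ∨ y = Teal and Olive ∧ y = Zin.
Checking each element gives: Pike.

Pike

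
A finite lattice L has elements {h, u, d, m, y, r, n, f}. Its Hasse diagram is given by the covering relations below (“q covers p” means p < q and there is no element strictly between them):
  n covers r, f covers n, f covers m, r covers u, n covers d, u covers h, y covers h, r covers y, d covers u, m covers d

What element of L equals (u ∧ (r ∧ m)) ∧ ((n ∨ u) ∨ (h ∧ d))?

u

r ∧ m = u
u ∧ u = u
n ∨ u = n
h ∧ d = h
n ∨ h = n
u ∧ n = u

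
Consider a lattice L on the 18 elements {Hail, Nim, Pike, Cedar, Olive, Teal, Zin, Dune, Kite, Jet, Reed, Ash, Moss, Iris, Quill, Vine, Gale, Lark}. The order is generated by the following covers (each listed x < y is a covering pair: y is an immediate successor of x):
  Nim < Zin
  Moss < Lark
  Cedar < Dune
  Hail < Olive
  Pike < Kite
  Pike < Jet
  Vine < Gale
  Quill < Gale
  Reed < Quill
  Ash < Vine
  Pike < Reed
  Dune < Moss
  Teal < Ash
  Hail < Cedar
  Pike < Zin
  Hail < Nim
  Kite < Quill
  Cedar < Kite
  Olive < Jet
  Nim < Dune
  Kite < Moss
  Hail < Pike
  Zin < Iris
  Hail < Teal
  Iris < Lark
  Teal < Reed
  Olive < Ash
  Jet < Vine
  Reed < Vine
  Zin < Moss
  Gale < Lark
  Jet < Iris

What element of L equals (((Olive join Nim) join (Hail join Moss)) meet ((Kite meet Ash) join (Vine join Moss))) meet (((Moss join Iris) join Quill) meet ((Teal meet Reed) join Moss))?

Olive ∨ Nim = Iris
Hail ∨ Moss = Moss
Iris ∨ Moss = Lark
Kite ∧ Ash = Hail
Vine ∨ Moss = Lark
Hail ∨ Lark = Lark
Lark ∧ Lark = Lark
Moss ∨ Iris = Lark
Lark ∨ Quill = Lark
Teal ∧ Reed = Teal
Teal ∨ Moss = Lark
Lark ∧ Lark = Lark
Lark ∧ Lark = Lark

Lark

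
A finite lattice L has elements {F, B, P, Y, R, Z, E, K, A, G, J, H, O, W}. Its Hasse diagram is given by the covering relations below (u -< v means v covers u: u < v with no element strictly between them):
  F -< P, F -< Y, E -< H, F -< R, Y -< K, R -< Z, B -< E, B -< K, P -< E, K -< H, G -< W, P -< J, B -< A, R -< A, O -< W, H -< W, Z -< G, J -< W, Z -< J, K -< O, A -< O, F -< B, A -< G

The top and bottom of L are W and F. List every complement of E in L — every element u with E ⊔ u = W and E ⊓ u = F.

Need u with E ∨ u = W and E ∧ u = F.
Checking each element gives: R, Z.

R, Z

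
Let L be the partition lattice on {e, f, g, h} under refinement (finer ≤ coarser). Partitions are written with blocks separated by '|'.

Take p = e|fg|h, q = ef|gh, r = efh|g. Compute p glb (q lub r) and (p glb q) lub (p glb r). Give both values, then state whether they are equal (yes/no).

q lub r = efgh, so p glb (q lub r) = e|fg|h glb efgh = e|fg|h.
p glb q = e|f|g|h and p glb r = e|f|g|h, so (p glb q) lub (p glb r) = e|f|g|h lub e|f|g|h = e|f|g|h.
Equal: no.

e|fg|h; e|f|g|h; no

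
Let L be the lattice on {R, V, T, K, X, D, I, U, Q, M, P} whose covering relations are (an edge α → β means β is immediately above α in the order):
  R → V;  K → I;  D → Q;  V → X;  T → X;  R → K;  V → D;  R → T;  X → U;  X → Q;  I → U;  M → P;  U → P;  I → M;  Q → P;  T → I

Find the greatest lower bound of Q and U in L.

X

Common lower bounds of {Q, U}: R, T, V, X.
The greatest among these is X.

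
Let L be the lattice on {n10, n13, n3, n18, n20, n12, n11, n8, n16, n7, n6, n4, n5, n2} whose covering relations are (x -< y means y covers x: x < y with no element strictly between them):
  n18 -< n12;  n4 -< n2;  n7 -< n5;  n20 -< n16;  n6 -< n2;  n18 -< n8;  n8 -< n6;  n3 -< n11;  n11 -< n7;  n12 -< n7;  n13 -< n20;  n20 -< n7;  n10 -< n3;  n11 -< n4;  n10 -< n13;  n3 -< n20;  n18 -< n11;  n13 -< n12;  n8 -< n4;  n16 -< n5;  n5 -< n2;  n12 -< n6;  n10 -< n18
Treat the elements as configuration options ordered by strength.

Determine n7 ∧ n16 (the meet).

n20

Common lower bounds of {n7, n16}: n10, n13, n20, n3.
The greatest among these is n20.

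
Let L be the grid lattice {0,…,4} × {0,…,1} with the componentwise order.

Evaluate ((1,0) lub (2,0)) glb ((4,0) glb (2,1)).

(1,0) ∨ (2,0) = (2,0)
(4,0) ∧ (2,1) = (2,0)
(2,0) ∧ (2,0) = (2,0)

(2,0)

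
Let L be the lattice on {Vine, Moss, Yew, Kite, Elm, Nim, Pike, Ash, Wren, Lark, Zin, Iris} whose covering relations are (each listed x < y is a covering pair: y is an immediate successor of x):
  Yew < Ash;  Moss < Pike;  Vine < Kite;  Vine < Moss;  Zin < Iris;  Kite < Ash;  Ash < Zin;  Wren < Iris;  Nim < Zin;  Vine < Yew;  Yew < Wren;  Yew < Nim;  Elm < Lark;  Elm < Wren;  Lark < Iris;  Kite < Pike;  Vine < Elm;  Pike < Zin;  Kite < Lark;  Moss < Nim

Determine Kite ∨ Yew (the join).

Common upper bounds of {Kite, Yew}: Ash, Iris, Zin.
The least among these is Ash.

Ash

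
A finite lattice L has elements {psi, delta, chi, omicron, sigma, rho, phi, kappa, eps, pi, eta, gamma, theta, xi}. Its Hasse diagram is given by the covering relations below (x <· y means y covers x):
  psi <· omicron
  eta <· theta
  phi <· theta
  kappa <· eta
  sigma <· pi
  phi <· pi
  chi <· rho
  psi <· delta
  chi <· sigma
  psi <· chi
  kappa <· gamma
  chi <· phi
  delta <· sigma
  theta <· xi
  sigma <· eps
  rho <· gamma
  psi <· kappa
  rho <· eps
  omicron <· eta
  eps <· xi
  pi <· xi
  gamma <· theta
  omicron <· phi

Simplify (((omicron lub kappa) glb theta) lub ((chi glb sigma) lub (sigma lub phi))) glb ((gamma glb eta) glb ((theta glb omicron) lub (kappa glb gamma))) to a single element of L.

kappa

omicron ∨ kappa = eta
eta ∧ theta = eta
chi ∧ sigma = chi
sigma ∨ phi = pi
chi ∨ pi = pi
eta ∨ pi = xi
gamma ∧ eta = kappa
theta ∧ omicron = omicron
kappa ∧ gamma = kappa
omicron ∨ kappa = eta
kappa ∧ eta = kappa
xi ∧ kappa = kappa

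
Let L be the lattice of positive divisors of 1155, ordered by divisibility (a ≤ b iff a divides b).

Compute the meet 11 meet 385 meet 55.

11

Common lower bounds of {11, 385, 55}: 1, 11.
The greatest among these is 11.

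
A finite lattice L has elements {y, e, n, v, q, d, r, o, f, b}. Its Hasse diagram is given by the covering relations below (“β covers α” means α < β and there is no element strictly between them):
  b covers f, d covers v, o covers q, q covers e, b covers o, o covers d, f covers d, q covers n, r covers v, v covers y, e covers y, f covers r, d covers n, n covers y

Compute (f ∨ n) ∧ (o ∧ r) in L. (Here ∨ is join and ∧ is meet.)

v

f ∨ n = f
o ∧ r = v
f ∧ v = v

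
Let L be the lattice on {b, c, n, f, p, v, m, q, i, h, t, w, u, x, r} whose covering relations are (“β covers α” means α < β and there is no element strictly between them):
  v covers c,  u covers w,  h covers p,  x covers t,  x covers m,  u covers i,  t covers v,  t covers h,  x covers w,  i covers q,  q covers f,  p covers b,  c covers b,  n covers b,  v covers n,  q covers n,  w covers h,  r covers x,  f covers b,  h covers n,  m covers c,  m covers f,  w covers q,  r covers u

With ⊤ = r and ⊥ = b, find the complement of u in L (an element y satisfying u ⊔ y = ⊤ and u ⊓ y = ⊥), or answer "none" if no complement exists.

Need y with u ∨ y = r and u ∧ y = b.
Checking each element gives: c.

c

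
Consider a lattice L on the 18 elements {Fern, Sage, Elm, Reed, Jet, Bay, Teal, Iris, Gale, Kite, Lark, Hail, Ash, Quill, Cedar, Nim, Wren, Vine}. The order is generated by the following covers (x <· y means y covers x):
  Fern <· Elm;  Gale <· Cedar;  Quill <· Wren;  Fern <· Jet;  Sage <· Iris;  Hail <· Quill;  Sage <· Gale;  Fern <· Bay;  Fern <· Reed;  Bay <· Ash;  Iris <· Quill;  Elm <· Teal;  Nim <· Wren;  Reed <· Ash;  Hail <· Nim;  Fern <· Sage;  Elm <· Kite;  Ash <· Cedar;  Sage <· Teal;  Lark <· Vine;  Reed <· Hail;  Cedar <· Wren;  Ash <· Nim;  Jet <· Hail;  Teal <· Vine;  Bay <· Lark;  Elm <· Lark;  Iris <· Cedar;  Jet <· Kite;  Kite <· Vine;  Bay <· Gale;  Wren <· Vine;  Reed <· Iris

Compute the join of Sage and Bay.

Gale

Common upper bounds of {Sage, Bay}: Cedar, Gale, Vine, Wren.
The least among these is Gale.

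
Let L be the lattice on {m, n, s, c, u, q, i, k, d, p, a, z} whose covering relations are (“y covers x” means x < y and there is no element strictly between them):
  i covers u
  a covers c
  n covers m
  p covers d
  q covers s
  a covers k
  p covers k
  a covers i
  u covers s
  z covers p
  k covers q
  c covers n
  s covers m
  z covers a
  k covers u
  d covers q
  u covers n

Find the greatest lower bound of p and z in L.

Common lower bounds of {p, z}: d, k, m, n, p, q, s, u.
The greatest among these is p.

p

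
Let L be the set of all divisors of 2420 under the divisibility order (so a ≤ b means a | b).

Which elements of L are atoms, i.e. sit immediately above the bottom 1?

11, 2, 5

The atoms are exactly the elements that cover 1: 11, 2, 5.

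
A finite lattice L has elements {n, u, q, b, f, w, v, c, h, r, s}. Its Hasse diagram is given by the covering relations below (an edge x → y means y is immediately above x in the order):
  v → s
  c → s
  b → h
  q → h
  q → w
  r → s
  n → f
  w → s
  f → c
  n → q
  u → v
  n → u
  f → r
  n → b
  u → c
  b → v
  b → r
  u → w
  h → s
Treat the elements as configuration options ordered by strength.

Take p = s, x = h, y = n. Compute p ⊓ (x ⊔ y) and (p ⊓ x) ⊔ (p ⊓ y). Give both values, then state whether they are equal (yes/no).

h; h; yes

x ⊔ y = h, so p ⊓ (x ⊔ y) = s ⊓ h = h.
p ⊓ x = h and p ⊓ y = n, so (p ⊓ x) ⊔ (p ⊓ y) = h ⊔ n = h.
Equal: yes.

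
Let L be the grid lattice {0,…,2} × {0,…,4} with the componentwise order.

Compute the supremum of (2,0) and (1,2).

In a product of chains, the join is componentwise max, giving (2,2).

(2,2)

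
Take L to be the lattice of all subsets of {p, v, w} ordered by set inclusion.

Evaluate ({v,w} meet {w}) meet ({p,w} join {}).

{v,w} ∧ {w} = {w}
{p,w} ∨ {} = {p,w}
{w} ∧ {p,w} = {w}

{w}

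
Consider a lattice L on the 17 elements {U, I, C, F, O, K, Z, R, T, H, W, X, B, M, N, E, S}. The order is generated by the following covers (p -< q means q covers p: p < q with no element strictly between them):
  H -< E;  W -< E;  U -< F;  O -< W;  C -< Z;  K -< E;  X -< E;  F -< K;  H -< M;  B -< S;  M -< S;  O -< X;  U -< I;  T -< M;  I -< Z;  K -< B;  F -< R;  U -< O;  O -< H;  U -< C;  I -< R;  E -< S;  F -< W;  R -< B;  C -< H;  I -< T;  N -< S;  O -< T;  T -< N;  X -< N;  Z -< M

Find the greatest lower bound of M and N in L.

T

Common lower bounds of {M, N}: I, O, T, U.
The greatest among these is T.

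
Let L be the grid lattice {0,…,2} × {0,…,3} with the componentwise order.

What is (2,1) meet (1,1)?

(1,1)

In a product of chains, the meet is componentwise min, giving (1,1).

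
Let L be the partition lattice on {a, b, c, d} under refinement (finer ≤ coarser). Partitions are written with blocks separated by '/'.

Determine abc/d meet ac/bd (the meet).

ac/b/d

The meet (common refinement) of abc/d and ac/bd intersects blocks pairwise, giving ac/b/d.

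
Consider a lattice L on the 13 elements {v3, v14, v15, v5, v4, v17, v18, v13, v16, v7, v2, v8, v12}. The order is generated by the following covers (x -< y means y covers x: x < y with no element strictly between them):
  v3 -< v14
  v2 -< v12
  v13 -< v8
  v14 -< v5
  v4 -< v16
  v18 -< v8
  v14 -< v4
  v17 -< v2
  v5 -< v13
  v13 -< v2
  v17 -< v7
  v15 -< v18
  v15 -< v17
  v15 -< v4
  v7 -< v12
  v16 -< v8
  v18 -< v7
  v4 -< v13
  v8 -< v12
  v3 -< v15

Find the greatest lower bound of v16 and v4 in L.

Common lower bounds of {v16, v4}: v14, v15, v3, v4.
The greatest among these is v4.

v4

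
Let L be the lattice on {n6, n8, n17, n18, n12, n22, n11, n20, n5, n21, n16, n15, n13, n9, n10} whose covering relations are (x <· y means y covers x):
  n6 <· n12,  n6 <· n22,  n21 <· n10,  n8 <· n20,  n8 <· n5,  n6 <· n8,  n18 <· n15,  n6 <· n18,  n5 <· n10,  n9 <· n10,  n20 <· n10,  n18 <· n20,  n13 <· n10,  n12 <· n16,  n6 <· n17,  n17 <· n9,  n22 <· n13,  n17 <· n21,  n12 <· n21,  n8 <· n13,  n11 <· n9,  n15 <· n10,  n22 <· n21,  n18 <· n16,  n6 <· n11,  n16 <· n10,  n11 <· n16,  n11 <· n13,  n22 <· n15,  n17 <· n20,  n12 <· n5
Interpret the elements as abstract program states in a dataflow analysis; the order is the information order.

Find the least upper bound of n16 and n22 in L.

Common upper bounds of {n16, n22}: n10.
The least among these is n10.

n10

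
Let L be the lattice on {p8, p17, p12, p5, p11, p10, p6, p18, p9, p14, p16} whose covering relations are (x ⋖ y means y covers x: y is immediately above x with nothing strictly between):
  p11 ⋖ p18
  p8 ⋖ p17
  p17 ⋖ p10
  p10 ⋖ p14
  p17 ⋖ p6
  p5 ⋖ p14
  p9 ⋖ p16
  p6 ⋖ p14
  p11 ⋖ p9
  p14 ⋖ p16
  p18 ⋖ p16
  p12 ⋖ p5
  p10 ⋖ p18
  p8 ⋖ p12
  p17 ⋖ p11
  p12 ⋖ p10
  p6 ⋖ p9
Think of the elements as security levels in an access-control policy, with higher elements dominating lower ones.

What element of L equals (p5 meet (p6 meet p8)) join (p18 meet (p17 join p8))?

p17

p6 ∧ p8 = p8
p5 ∧ p8 = p8
p17 ∨ p8 = p17
p18 ∧ p17 = p17
p8 ∨ p17 = p17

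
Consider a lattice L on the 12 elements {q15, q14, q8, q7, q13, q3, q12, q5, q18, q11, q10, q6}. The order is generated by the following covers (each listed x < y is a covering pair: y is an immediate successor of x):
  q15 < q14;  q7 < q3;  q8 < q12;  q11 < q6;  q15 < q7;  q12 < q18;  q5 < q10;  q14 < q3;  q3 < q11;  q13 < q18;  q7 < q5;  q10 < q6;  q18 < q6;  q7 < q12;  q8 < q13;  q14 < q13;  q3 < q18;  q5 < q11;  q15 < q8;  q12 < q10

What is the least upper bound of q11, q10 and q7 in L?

q6

Common upper bounds of {q11, q10, q7}: q6.
The least among these is q6.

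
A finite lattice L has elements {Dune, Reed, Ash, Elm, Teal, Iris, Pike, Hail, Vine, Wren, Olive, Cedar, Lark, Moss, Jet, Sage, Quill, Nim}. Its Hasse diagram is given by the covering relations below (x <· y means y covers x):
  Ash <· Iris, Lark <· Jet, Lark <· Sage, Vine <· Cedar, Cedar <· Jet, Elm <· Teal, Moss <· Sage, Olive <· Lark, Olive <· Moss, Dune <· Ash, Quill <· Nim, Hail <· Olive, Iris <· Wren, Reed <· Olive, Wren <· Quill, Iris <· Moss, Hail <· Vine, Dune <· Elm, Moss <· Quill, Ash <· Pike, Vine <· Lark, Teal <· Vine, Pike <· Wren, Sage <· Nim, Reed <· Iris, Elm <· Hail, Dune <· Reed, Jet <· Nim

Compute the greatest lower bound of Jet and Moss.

Common lower bounds of {Jet, Moss}: Dune, Elm, Hail, Olive, Reed.
The greatest among these is Olive.

Olive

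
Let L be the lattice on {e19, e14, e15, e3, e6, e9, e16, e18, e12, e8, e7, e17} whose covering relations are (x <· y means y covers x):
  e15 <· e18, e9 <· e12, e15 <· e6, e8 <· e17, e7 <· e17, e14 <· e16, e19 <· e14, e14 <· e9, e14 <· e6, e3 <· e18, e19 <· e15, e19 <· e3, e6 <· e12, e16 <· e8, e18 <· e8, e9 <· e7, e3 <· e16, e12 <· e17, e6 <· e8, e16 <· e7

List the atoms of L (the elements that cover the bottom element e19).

The atoms are exactly the elements that cover e19: e14, e15, e3.

e14, e15, e3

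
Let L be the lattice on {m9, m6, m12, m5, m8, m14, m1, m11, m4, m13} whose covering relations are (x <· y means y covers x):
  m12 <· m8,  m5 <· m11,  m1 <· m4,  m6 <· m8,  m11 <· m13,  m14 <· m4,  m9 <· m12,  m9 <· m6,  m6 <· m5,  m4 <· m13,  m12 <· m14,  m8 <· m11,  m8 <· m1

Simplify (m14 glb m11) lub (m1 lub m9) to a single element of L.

m1

m14 ∧ m11 = m12
m1 ∨ m9 = m1
m12 ∨ m1 = m1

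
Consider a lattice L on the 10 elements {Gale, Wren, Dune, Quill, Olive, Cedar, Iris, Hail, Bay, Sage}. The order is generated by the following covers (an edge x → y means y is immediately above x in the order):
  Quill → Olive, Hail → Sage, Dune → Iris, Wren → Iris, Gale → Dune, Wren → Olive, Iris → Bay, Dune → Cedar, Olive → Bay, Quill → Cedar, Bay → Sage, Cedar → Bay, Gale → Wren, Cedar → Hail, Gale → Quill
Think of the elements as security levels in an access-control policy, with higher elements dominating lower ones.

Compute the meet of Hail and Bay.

Cedar

Common lower bounds of {Hail, Bay}: Cedar, Dune, Gale, Quill.
The greatest among these is Cedar.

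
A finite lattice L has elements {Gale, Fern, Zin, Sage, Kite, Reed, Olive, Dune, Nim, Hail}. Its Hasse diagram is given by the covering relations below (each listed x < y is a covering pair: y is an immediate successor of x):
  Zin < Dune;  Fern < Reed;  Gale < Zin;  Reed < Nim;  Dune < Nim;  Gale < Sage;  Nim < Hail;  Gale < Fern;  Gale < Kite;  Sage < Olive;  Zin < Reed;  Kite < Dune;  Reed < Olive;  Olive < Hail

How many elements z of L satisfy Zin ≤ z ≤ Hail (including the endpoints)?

6

The interval [Zin, Hail] = {Dune, Hail, Nim, Olive, Reed, Zin}, which has 6 elements.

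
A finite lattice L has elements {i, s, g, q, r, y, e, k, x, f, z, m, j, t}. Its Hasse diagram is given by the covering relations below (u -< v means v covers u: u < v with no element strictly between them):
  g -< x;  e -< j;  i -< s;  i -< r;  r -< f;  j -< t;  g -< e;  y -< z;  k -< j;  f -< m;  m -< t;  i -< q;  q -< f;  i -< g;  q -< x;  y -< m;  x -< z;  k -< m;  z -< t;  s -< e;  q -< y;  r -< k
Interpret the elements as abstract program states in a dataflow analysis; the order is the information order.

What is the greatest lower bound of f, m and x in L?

Common lower bounds of {f, m, x}: i, q.
The greatest among these is q.

q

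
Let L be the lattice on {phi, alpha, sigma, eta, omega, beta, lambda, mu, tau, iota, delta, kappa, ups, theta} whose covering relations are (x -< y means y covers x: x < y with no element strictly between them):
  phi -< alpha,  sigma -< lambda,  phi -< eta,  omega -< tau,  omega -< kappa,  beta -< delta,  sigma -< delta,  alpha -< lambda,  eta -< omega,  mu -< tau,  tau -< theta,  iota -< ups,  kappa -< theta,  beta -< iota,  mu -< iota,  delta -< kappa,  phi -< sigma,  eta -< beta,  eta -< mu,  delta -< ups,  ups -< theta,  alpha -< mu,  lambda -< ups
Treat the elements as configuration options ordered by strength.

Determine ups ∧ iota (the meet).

Common lower bounds of {ups, iota}: alpha, beta, eta, iota, mu, phi.
The greatest among these is iota.

iota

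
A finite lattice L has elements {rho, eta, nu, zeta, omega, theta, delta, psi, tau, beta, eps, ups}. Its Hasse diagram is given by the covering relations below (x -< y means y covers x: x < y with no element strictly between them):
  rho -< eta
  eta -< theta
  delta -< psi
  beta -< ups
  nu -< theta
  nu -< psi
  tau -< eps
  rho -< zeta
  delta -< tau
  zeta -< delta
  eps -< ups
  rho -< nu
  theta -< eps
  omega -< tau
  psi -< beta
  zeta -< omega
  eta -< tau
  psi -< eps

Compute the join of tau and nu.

eps

Common upper bounds of {tau, nu}: eps, ups.
The least among these is eps.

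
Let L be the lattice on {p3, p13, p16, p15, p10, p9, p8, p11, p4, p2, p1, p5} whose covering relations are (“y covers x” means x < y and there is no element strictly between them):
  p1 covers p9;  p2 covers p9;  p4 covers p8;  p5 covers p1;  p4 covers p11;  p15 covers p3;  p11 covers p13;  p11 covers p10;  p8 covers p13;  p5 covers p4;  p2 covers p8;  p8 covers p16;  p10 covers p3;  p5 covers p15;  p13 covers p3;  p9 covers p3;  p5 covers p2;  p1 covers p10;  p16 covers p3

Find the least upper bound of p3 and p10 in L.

Common upper bounds of {p3, p10}: p1, p10, p11, p4, p5.
The least among these is p10.

p10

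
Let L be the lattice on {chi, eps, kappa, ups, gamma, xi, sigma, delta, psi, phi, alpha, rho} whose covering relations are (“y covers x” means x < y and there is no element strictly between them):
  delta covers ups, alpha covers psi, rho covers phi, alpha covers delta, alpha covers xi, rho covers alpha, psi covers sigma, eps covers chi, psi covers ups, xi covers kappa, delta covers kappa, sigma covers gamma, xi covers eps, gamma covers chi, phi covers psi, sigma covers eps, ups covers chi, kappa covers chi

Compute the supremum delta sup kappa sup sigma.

Common upper bounds of {delta, kappa, sigma}: alpha, rho.
The least among these is alpha.

alpha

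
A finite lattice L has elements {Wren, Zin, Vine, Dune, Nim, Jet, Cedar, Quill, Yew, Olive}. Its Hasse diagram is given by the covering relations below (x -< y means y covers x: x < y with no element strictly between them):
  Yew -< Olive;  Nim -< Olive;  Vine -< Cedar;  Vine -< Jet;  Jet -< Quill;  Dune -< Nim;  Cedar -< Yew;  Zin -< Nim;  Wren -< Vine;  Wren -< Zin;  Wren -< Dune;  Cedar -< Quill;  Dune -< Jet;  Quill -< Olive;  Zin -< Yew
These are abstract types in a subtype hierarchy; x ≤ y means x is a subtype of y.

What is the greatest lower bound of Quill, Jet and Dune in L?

Dune

Common lower bounds of {Quill, Jet, Dune}: Dune, Wren.
The greatest among these is Dune.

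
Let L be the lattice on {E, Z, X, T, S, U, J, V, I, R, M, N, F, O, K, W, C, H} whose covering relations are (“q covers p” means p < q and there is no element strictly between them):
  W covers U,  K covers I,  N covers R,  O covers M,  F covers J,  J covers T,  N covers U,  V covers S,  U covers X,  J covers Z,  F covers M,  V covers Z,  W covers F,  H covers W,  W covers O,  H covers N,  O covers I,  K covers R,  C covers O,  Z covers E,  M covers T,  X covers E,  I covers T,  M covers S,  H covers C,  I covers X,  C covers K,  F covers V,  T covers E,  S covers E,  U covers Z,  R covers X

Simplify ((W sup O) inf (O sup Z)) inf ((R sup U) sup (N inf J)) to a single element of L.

U

W ∨ O = W
O ∨ Z = W
W ∧ W = W
R ∨ U = N
N ∧ J = Z
N ∨ Z = N
W ∧ N = U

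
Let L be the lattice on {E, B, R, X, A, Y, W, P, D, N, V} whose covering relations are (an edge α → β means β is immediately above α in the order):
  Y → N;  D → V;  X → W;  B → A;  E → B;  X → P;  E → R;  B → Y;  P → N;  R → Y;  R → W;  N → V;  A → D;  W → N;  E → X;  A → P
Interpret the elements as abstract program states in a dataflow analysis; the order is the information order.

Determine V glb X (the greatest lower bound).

Common lower bounds of {V, X}: E, X.
The greatest among these is X.

X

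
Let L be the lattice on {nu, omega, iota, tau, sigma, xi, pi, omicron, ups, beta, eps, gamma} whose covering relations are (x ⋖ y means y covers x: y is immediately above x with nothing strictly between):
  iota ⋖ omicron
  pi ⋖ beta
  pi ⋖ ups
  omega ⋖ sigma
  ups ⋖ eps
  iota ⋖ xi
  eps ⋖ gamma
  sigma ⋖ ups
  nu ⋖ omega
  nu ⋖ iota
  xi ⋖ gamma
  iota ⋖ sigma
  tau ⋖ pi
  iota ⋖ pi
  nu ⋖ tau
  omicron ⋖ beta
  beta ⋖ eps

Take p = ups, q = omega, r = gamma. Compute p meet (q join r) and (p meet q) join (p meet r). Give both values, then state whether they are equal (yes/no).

ups; ups; yes

q join r = gamma, so p meet (q join r) = ups meet gamma = ups.
p meet q = omega and p meet r = ups, so (p meet q) join (p meet r) = omega join ups = ups.
Equal: yes.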